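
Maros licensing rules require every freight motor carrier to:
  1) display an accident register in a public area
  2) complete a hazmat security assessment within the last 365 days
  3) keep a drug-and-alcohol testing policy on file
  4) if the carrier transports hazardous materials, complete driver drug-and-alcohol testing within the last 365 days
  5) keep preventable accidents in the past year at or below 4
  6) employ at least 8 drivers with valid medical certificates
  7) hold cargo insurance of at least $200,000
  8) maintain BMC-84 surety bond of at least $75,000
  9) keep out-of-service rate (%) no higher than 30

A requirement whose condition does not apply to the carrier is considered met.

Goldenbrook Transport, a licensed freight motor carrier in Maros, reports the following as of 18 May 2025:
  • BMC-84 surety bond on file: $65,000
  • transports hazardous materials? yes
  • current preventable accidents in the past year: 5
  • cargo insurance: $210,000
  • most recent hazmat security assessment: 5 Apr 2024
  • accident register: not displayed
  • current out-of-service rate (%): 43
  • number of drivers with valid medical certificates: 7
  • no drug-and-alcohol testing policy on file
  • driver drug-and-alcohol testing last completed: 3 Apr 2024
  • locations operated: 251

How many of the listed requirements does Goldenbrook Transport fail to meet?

8

1. accident register absent → not met
2. hazmat security assessment 408 days ago vs limit 365 → not met
3. drug-and-alcohol testing policy absent → not met
4. condition 'transports hazardous materials' holds; driver drug-and-alcohol testing 410 days ago vs limit 365 → not met
5. preventable accidents in the past year 5 > 4 → not met
6. drivers with valid medical certificates 7 < 8 → not met
7. cargo insurance $210,000 ≥ $200,000 → met
8. BMC-84 surety bond $65,000 < $75,000 → not met
9. out-of-service rate (%) 43 > 30 → not met
Not met: 8 of 9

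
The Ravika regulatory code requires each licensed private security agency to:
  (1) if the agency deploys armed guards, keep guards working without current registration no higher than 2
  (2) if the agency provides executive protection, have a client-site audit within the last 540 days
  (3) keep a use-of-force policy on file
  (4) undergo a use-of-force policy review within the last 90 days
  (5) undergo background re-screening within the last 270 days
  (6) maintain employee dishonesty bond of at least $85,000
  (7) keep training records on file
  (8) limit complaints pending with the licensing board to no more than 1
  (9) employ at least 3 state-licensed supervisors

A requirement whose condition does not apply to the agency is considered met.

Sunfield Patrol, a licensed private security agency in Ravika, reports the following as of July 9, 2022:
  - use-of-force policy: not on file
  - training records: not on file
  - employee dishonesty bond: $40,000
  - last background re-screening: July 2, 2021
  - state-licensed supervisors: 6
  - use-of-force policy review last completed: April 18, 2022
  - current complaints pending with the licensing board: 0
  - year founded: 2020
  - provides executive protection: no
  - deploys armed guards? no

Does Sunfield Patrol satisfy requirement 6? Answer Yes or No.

6. employee dishonesty bond $40,000 < $85,000 → not met

No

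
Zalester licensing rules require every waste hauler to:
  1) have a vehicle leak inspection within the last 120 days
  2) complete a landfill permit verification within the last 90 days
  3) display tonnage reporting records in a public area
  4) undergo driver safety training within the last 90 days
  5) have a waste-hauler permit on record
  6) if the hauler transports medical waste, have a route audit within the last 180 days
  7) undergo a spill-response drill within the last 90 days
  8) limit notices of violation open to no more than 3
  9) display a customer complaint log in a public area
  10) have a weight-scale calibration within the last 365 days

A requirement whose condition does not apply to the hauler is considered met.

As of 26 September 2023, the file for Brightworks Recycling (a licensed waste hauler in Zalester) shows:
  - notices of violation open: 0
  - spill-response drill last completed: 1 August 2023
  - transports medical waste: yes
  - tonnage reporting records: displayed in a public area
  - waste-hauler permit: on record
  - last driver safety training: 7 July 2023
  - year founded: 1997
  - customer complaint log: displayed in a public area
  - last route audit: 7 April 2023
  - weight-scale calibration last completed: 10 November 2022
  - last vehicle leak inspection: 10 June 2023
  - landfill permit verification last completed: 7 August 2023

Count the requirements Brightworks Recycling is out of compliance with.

0

1. vehicle leak inspection 108 days ago vs limit 120 → met
2. landfill permit verification 50 days ago vs limit 90 → met
3. tonnage reporting records present → met
4. driver safety training 81 days ago vs limit 90 → met
5. waste-hauler permit present → met
6. condition 'transports medical waste' holds; route audit 172 days ago vs limit 180 → met
7. spill-response drill 56 days ago vs limit 90 → met
8. notices of violation open 0 ≤ 3 → met
9. customer complaint log present → met
10. weight-scale calibration 320 days ago vs limit 365 → met
Not met: 0 of 10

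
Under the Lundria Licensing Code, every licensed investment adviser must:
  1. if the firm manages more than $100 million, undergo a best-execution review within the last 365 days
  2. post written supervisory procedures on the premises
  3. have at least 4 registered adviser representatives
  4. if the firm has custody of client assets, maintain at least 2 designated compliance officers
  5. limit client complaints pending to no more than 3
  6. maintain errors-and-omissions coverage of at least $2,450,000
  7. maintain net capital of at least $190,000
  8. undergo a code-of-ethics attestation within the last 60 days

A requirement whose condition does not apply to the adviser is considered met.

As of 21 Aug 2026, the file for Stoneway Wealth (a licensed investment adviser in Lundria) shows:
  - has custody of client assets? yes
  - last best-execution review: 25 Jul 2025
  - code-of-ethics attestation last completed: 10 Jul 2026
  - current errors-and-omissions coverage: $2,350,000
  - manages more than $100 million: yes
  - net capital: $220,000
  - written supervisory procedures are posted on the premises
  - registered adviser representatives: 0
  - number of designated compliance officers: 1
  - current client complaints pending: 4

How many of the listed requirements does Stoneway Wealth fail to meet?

1. condition 'manages more than $100 million' holds; best-execution review 392 days ago vs limit 365 → not met
2. written supervisory procedures present → met
3. registered adviser representatives 0 < 4 → not met
4. condition 'has custody of client assets' holds; designated compliance officers 1 < 2 → not met
5. client complaints pending 4 > 3 → not met
6. errors-and-omissions coverage $2,350,000 < $2,450,000 → not met
7. net capital $220,000 ≥ $190,000 → met
8. code-of-ethics attestation 42 days ago vs limit 60 → met
Not met: 5 of 8

5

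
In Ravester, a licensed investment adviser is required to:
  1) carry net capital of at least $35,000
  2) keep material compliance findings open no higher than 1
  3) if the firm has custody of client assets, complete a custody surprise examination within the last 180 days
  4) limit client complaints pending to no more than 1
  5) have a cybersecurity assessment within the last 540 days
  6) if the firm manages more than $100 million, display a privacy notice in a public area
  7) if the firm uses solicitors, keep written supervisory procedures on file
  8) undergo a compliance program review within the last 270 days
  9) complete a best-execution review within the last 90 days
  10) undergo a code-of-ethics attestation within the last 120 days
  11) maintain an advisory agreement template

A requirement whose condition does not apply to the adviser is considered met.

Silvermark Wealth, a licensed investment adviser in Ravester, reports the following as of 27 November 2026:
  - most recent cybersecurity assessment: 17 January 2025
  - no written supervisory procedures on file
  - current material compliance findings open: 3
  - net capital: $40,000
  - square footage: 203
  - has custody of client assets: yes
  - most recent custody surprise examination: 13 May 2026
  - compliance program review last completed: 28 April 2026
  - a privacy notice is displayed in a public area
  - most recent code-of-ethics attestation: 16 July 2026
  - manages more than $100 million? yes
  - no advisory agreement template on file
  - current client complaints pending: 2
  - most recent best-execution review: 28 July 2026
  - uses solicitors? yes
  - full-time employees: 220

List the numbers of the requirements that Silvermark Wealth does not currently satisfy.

2, 3, 4, 5, 7, 9, 10, 11

1. net capital $40,000 ≥ $35,000 → met
2. material compliance findings open 3 > 1 → not met
3. condition 'has custody of client assets' holds; custody surprise examination 198 days ago vs limit 180 → not met
4. client complaints pending 2 > 1 → not met
5. cybersecurity assessment 679 days ago vs limit 540 → not met
6. condition 'manages more than $100 million' holds; privacy notice present → met
7. condition 'uses solicitors' holds; written supervisory procedures absent → not met
8. compliance program review 213 days ago vs limit 270 → met
9. best-execution review 122 days ago vs limit 90 → not met
10. code-of-ethics attestation 134 days ago vs limit 120 → not met
11. advisory agreement template absent → not met
Not met: 2, 3, 4, 5, 7, 9, 10, 11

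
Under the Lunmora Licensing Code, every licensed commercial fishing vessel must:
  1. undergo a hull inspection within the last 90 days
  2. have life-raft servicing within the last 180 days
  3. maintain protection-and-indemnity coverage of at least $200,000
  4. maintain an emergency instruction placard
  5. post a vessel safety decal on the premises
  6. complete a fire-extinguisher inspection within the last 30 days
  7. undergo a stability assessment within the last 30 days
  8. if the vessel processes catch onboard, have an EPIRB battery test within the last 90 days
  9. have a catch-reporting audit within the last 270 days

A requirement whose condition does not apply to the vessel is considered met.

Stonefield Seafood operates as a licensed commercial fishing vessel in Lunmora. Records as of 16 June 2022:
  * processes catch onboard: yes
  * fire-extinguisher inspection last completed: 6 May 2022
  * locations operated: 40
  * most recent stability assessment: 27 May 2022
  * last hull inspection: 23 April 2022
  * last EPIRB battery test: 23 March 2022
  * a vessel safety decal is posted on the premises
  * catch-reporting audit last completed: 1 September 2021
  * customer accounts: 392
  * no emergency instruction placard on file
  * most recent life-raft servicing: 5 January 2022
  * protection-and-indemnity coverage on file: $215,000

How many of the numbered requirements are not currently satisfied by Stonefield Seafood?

1. hull inspection 54 days ago vs limit 90 → met
2. life-raft servicing 162 days ago vs limit 180 → met
3. protection-and-indemnity coverage $215,000 ≥ $200,000 → met
4. emergency instruction placard absent → not met
5. vessel safety decal present → met
6. fire-extinguisher inspection 41 days ago vs limit 30 → not met
7. stability assessment 20 days ago vs limit 30 → met
8. condition 'processes catch onboard' holds; EPIRB battery test 85 days ago vs limit 90 → met
9. catch-reporting audit 288 days ago vs limit 270 → not met
Not met: 3 of 9

3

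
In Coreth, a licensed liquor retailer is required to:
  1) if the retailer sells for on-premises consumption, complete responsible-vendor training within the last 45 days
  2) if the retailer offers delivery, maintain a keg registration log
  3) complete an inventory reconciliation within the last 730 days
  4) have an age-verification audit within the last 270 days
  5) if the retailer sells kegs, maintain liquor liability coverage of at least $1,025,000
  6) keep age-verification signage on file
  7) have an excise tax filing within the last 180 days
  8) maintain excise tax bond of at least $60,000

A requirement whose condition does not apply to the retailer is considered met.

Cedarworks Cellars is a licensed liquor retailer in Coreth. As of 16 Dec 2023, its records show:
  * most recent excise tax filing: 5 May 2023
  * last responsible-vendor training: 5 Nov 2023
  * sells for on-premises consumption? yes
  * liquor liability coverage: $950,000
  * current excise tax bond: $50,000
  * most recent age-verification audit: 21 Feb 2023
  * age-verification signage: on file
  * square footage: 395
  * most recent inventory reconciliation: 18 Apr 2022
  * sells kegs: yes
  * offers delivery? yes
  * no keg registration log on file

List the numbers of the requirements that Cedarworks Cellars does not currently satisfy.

1. condition 'sells for on-premises consumption' holds; responsible-vendor training 41 days ago vs limit 45 → met
2. condition 'offers delivery' holds; keg registration log absent → not met
3. inventory reconciliation 607 days ago vs limit 730 → met
4. age-verification audit 298 days ago vs limit 270 → not met
5. condition 'sells kegs' holds; liquor liability coverage $950,000 < $1,025,000 → not met
6. age-verification signage present → met
7. excise tax filing 225 days ago vs limit 180 → not met
8. excise tax bond $50,000 < $60,000 → not met
Not met: 2, 4, 5, 7, 8

2, 4, 5, 7, 8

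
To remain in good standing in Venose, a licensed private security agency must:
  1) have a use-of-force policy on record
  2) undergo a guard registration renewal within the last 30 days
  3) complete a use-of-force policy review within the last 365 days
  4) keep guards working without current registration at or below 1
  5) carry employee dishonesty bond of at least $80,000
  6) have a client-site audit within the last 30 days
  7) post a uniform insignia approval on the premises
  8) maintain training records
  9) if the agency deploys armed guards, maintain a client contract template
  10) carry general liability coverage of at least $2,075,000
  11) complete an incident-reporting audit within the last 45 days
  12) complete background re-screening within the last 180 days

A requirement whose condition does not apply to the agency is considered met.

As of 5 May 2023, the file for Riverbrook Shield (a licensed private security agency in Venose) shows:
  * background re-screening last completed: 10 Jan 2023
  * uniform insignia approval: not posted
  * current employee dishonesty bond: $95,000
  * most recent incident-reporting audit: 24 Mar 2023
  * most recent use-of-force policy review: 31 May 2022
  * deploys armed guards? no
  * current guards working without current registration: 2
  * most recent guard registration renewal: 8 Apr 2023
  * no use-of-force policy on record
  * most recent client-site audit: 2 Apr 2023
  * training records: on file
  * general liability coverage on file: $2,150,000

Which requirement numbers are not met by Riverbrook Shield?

1. use-of-force policy absent → not met
2. guard registration renewal 27 days ago vs limit 30 → met
3. use-of-force policy review 339 days ago vs limit 365 → met
4. guards working without current registration 2 > 1 → not met
5. employee dishonesty bond $95,000 ≥ $80,000 → met
6. client-site audit 33 days ago vs limit 30 → not met
7. uniform insignia approval absent → not met
8. training records present → met
9. condition 'deploys armed guards' does not hold → requirement n/a → met
10. general liability coverage $2,150,000 ≥ $2,075,000 → met
11. incident-reporting audit 42 days ago vs limit 45 → met
12. background re-screening 115 days ago vs limit 180 → met
Not met: 1, 4, 6, 7

1, 4, 6, 7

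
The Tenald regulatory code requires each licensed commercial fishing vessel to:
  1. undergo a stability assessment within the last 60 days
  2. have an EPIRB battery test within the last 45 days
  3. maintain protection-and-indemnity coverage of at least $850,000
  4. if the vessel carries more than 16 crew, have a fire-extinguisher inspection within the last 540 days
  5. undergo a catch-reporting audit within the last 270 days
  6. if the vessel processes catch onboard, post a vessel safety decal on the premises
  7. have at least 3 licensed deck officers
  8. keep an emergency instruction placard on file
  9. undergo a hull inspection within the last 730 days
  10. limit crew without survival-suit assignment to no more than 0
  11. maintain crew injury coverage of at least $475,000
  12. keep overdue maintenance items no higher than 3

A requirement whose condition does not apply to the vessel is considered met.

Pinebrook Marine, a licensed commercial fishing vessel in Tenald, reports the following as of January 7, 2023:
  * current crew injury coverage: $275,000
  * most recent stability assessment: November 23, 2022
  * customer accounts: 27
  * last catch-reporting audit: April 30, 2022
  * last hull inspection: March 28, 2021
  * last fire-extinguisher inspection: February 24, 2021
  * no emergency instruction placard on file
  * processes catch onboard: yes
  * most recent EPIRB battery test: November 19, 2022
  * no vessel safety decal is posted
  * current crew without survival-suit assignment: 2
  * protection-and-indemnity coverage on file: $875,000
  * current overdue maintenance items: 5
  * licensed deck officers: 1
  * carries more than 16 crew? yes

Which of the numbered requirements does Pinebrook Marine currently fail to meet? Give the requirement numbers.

2, 4, 6, 7, 8, 10, 11, 12

1. stability assessment 45 days ago vs limit 60 → met
2. EPIRB battery test 49 days ago vs limit 45 → not met
3. protection-and-indemnity coverage $875,000 ≥ $850,000 → met
4. condition 'carries more than 16 crew' holds; fire-extinguisher inspection 682 days ago vs limit 540 → not met
5. catch-reporting audit 252 days ago vs limit 270 → met
6. condition 'processes catch onboard' holds; vessel safety decal absent → not met
7. licensed deck officers 1 < 3 → not met
8. emergency instruction placard absent → not met
9. hull inspection 650 days ago vs limit 730 → met
10. crew without survival-suit assignment 2 > 0 → not met
11. crew injury coverage $275,000 < $475,000 → not met
12. overdue maintenance items 5 > 3 → not met
Not met: 2, 4, 6, 7, 8, 10, 11, 12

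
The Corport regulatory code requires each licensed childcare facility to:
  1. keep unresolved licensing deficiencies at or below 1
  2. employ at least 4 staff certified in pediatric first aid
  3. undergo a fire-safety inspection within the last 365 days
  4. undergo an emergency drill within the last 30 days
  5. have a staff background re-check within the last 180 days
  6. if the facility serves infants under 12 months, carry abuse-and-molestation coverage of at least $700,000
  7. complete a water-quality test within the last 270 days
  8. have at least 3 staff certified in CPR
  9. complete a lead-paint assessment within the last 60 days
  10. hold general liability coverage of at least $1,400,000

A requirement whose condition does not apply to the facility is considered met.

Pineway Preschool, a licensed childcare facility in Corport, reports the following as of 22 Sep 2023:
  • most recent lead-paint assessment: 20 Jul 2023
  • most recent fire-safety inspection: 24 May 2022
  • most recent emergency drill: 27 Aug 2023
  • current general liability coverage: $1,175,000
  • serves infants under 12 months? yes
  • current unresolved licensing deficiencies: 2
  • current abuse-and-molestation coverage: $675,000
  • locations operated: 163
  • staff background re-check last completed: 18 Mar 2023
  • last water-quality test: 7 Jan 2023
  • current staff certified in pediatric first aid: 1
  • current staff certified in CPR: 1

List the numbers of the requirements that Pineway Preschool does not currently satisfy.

1. unresolved licensing deficiencies 2 > 1 → not met
2. staff certified in pediatric first aid 1 < 4 → not met
3. fire-safety inspection 486 days ago vs limit 365 → not met
4. emergency drill 26 days ago vs limit 30 → met
5. staff background re-check 188 days ago vs limit 180 → not met
6. condition 'serves infants under 12 months' holds; abuse-and-molestation coverage $675,000 < $700,000 → not met
7. water-quality test 258 days ago vs limit 270 → met
8. staff certified in CPR 1 < 3 → not met
9. lead-paint assessment 64 days ago vs limit 60 → not met
10. general liability coverage $1,175,000 < $1,400,000 → not met
Not met: 1, 2, 3, 5, 6, 8, 9, 10

1, 2, 3, 5, 6, 8, 9, 10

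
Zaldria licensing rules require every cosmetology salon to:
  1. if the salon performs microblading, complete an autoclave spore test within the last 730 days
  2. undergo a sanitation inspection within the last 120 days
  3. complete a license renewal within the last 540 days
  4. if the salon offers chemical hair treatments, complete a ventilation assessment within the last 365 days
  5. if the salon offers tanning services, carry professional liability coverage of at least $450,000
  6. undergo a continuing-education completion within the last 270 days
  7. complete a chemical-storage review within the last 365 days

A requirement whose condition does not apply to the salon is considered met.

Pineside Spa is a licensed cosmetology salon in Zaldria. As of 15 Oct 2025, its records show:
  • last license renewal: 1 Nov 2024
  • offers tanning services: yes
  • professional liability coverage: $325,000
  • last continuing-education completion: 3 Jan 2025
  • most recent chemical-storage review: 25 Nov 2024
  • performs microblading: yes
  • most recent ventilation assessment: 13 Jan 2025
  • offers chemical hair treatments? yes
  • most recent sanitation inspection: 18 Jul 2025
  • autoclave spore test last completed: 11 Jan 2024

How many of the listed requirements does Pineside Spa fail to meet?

2

1. condition 'performs microblading' holds; autoclave spore test 643 days ago vs limit 730 → met
2. sanitation inspection 89 days ago vs limit 120 → met
3. license renewal 348 days ago vs limit 540 → met
4. condition 'offers chemical hair treatments' holds; ventilation assessment 275 days ago vs limit 365 → met
5. condition 'offers tanning services' holds; professional liability coverage $325,000 < $450,000 → not met
6. continuing-education completion 285 days ago vs limit 270 → not met
7. chemical-storage review 324 days ago vs limit 365 → met
Not met: 2 of 7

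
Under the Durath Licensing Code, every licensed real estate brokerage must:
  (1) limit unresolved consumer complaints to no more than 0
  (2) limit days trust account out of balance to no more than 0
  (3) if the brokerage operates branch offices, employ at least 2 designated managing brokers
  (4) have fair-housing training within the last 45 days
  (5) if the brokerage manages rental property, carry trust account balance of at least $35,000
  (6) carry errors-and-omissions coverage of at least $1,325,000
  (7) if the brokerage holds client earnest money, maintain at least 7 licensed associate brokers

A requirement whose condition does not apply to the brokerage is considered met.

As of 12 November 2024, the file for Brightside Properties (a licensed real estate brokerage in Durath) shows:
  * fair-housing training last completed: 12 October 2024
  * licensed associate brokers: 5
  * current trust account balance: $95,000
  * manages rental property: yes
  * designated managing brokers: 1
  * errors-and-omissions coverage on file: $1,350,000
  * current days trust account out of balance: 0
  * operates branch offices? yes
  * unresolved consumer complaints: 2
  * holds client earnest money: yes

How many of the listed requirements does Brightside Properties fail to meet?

1. unresolved consumer complaints 2 > 0 → not met
2. days trust account out of balance 0 ≤ 0 → met
3. condition 'operates branch offices' holds; designated managing brokers 1 < 2 → not met
4. fair-housing training 31 days ago vs limit 45 → met
5. condition 'manages rental property' holds; trust account balance $95,000 ≥ $35,000 → met
6. errors-and-omissions coverage $1,350,000 ≥ $1,325,000 → met
7. condition 'holds client earnest money' holds; licensed associate brokers 5 < 7 → not met
Not met: 3 of 7

3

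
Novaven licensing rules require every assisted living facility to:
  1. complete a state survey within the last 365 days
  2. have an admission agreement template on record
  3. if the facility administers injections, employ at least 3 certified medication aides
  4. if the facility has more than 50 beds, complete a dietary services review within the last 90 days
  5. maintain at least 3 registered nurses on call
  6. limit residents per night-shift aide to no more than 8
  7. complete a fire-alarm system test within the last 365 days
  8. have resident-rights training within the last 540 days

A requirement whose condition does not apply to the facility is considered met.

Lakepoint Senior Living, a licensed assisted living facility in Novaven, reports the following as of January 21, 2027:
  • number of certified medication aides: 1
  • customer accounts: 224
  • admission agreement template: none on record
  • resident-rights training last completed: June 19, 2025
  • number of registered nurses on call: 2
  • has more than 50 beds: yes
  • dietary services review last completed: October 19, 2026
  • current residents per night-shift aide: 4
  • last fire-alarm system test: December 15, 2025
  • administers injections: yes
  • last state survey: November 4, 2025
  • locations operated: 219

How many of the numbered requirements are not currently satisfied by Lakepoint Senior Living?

1. state survey 443 days ago vs limit 365 → not met
2. admission agreement template absent → not met
3. condition 'administers injections' holds; certified medication aides 1 < 3 → not met
4. condition 'has more than 50 beds' holds; dietary services review 94 days ago vs limit 90 → not met
5. registered nurses on call 2 < 3 → not met
6. residents per night-shift aide 4 ≤ 8 → met
7. fire-alarm system test 402 days ago vs limit 365 → not met
8. resident-rights training 581 days ago vs limit 540 → not met
Not met: 7 of 8

7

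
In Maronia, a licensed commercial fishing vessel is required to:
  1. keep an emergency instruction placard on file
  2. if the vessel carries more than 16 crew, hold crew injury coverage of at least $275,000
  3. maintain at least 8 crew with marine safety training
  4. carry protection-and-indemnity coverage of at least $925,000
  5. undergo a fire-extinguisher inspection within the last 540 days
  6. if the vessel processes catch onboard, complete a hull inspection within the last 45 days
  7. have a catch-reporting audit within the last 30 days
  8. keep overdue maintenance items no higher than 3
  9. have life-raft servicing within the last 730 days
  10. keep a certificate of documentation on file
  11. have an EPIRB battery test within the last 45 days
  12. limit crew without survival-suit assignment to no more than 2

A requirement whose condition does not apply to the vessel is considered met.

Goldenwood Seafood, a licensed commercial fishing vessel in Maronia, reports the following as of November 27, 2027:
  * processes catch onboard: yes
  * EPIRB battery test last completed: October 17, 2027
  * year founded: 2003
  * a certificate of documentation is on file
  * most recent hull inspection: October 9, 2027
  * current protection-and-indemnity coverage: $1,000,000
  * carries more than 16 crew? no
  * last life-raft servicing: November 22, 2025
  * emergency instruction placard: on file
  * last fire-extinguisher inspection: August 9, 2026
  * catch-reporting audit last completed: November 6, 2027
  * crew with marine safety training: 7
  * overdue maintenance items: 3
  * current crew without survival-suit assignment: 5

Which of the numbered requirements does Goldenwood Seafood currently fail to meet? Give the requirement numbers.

1. emergency instruction placard present → met
2. condition 'carries more than 16 crew' does not hold → requirement n/a → met
3. crew with marine safety training 7 < 8 → not met
4. protection-and-indemnity coverage $1,000,000 ≥ $925,000 → met
5. fire-extinguisher inspection 475 days ago vs limit 540 → met
6. condition 'processes catch onboard' holds; hull inspection 49 days ago vs limit 45 → not met
7. catch-reporting audit 21 days ago vs limit 30 → met
8. overdue maintenance items 3 ≤ 3 → met
9. life-raft servicing 735 days ago vs limit 730 → not met
10. certificate of documentation present → met
11. EPIRB battery test 41 days ago vs limit 45 → met
12. crew without survival-suit assignment 5 > 2 → not met
Not met: 3, 6, 9, 12

3, 6, 9, 12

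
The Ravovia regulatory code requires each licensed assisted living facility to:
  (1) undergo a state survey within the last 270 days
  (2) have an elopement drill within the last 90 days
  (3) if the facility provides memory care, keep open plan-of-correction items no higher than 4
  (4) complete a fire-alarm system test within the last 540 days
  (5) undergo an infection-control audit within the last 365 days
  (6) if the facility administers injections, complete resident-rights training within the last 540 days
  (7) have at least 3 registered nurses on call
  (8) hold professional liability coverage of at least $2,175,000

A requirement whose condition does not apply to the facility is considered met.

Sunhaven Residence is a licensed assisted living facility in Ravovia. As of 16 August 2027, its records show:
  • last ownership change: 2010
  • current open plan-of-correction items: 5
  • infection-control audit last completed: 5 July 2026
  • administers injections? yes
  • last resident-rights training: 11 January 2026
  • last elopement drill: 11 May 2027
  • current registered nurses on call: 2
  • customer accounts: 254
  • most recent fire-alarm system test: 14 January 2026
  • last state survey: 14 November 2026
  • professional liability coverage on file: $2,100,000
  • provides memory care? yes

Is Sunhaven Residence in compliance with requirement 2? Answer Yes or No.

2. elopement drill 97 days ago vs limit 90 → not met

No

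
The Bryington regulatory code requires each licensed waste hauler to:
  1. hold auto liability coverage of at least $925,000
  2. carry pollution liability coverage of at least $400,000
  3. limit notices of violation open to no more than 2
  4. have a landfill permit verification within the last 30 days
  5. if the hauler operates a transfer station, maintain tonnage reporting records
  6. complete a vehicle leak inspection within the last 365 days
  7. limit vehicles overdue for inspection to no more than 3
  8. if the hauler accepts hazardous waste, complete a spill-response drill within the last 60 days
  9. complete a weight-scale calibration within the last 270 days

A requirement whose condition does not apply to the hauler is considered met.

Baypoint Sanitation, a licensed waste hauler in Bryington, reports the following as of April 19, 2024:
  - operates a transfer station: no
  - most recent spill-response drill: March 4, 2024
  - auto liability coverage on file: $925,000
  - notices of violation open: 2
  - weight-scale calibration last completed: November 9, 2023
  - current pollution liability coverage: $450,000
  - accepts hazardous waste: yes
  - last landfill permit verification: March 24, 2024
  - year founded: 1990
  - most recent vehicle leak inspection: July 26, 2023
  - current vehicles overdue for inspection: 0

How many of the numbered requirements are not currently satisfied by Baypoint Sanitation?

0

1. auto liability coverage $925,000 ≥ $925,000 → met
2. pollution liability coverage $450,000 ≥ $400,000 → met
3. notices of violation open 2 ≤ 2 → met
4. landfill permit verification 26 days ago vs limit 30 → met
5. condition 'operates a transfer station' does not hold → requirement n/a → met
6. vehicle leak inspection 268 days ago vs limit 365 → met
7. vehicles overdue for inspection 0 ≤ 3 → met
8. condition 'accepts hazardous waste' holds; spill-response drill 46 days ago vs limit 60 → met
9. weight-scale calibration 162 days ago vs limit 270 → met
Not met: 0 of 9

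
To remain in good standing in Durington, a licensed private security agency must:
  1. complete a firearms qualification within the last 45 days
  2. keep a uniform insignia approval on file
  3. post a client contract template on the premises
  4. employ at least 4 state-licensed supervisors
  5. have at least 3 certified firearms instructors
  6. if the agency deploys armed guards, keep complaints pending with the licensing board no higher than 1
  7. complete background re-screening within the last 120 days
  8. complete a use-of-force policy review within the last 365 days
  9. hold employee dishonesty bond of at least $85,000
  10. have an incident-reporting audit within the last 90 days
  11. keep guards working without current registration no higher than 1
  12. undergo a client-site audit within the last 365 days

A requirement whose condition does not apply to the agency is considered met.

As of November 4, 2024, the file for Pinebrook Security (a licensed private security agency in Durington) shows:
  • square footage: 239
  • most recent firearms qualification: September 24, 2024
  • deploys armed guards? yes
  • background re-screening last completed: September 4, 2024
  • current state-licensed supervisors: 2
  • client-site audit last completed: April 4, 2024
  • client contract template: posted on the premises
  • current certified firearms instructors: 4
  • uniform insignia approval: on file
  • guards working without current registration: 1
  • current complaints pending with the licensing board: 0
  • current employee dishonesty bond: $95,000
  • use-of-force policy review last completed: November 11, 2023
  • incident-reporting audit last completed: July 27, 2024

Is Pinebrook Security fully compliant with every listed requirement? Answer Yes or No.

1. firearms qualification 41 days ago vs limit 45 → met
2. uniform insignia approval present → met
3. client contract template present → met
4. state-licensed supervisors 2 < 4 → not met
5. certified firearms instructors 4 ≥ 3 → met
6. condition 'deploys armed guards' holds; complaints pending with the licensing board 0 ≤ 1 → met
7. background re-screening 61 days ago vs limit 120 → met
8. use-of-force policy review 359 days ago vs limit 365 → met
9. employee dishonesty bond $95,000 ≥ $85,000 → met
10. incident-reporting audit 100 days ago vs limit 90 → not met
11. guards working without current registration 1 ≤ 1 → met
12. client-site audit 214 days ago vs limit 365 → met
Not met: 4, 10

No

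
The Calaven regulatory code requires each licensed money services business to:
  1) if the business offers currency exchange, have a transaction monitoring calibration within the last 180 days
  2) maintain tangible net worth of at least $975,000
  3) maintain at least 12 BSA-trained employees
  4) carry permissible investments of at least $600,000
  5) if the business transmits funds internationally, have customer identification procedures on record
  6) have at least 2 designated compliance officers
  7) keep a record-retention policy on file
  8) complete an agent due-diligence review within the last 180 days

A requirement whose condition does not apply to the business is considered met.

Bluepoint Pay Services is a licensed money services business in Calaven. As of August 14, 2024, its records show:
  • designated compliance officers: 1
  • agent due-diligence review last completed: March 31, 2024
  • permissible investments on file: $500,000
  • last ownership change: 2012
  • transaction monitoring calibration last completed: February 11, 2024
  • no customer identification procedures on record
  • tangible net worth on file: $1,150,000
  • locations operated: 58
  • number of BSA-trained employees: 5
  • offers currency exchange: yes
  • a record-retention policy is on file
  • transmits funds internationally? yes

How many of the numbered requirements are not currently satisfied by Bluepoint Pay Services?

5

1. condition 'offers currency exchange' holds; transaction monitoring calibration 185 days ago vs limit 180 → not met
2. tangible net worth $1,150,000 ≥ $975,000 → met
3. BSA-trained employees 5 < 12 → not met
4. permissible investments $500,000 < $600,000 → not met
5. condition 'transmits funds internationally' holds; customer identification procedures absent → not met
6. designated compliance officers 1 < 2 → not met
7. record-retention policy present → met
8. agent due-diligence review 136 days ago vs limit 180 → met
Not met: 5 of 8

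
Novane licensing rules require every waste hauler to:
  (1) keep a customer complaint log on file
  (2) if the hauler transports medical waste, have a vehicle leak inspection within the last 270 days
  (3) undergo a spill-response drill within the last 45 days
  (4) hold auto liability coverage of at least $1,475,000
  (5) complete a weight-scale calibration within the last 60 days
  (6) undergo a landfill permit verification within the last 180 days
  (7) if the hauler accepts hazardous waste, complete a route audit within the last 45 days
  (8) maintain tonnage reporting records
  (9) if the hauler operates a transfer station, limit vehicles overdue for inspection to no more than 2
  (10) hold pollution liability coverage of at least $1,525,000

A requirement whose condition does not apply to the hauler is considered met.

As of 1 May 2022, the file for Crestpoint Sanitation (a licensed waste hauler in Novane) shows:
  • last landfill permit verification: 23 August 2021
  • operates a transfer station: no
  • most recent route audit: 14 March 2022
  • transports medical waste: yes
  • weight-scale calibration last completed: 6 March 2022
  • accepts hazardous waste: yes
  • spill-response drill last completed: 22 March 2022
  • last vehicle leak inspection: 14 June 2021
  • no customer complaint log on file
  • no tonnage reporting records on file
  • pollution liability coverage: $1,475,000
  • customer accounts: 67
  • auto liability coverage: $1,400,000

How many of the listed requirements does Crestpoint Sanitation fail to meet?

7

1. customer complaint log absent → not met
2. condition 'transports medical waste' holds; vehicle leak inspection 321 days ago vs limit 270 → not met
3. spill-response drill 40 days ago vs limit 45 → met
4. auto liability coverage $1,400,000 < $1,475,000 → not met
5. weight-scale calibration 56 days ago vs limit 60 → met
6. landfill permit verification 251 days ago vs limit 180 → not met
7. condition 'accepts hazardous waste' holds; route audit 48 days ago vs limit 45 → not met
8. tonnage reporting records absent → not met
9. condition 'operates a transfer station' does not hold → requirement n/a → met
10. pollution liability coverage $1,475,000 < $1,525,000 → not met
Not met: 7 of 10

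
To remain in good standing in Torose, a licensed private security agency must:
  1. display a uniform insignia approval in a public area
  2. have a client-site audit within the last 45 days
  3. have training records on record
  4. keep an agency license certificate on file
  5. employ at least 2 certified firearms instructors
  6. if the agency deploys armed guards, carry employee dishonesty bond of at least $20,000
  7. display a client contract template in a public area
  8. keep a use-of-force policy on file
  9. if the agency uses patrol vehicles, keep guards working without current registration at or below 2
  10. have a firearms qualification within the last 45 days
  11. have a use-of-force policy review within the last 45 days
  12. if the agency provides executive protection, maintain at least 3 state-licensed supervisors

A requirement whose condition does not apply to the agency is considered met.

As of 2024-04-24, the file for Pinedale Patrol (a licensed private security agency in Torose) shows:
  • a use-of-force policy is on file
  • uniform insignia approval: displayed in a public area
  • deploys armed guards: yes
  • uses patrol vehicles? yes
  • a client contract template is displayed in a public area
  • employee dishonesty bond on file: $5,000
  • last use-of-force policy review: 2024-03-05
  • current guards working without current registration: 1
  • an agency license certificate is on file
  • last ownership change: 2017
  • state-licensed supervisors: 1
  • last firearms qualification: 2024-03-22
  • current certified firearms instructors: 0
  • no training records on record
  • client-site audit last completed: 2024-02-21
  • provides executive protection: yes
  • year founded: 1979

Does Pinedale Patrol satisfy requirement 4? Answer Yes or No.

4. agency license certificate present → met

Yes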